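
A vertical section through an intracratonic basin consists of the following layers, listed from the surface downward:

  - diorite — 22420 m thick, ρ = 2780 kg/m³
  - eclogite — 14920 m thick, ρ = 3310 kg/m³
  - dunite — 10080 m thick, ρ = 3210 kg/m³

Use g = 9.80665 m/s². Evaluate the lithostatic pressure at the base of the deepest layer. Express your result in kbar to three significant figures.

14.1 kbar

diorite: 2780 kg/m³ × 9.80665 m/s² × 22420 m = 6.112×10^8 Pa = 6.112 kbar
eclogite: 3310 kg/m³ × 9.80665 m/s² × 14920 m = 4.843×10^8 Pa = 4.843 kbar
dunite: 3210 kg/m³ × 9.80665 m/s² × 10080 m = 3.173×10^8 Pa = 3.173 kbar
Total = 6.112 + 4.843 + 3.173 = 14.128 kbar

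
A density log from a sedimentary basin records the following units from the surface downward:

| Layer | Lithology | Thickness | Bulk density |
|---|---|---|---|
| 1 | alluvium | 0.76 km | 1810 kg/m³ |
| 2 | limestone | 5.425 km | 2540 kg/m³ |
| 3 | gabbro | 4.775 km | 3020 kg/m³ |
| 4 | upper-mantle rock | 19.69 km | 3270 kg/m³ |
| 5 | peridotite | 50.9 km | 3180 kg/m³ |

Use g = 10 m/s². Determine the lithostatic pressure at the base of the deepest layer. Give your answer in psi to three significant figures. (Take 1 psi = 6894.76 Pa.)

alluvium: 1810 kg/m³ × 10 m/s² × 760 m = 1.376×10^7 Pa = 1995 psi
limestone: 2540 kg/m³ × 10 m/s² × 5425 m = 1.378×10^8 Pa = 19985 psi
gabbro: 3020 kg/m³ × 10 m/s² × 4775 m = 1.442×10^8 Pa = 20915 psi
upper-mantle rock: 3270 kg/m³ × 10 m/s² × 19690 m = 6.439×10^8 Pa = 93384 psi
peridotite: 3180 kg/m³ × 10 m/s² × 50900 m = 1.619×10^9 Pa = 2.348×10^5 psi
Total = 1995 + 19985 + 20915 + 93384 + 2.348×10^5 = 3.7104×10^5 psi

371000 psi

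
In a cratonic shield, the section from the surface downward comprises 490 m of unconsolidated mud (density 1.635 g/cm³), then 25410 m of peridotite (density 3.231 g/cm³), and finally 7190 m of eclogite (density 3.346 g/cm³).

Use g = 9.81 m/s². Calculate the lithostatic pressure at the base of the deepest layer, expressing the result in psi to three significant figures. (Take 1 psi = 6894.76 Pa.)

unconsolidated mud: 1635 kg/m³ × 9.81 m/s² × 490 m = 7.859×10^6 Pa = 1140 psi
peridotite: 3231 kg/m³ × 9.81 m/s² × 25410 m = 8.054×10^8 Pa = 1.168×10^5 psi
eclogite: 3346 kg/m³ × 9.81 m/s² × 7190 m = 2.360×10^8 Pa = 34230 psi
Total = 1140 + 1.168×10^5 + 34230 = 1.5218×10^5 psi

152000 psi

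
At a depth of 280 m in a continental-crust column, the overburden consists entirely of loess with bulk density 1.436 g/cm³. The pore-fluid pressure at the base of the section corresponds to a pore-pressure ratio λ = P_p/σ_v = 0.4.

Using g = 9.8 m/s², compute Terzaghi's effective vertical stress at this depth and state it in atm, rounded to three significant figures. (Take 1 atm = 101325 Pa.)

23.3 atm

Overburden (lithostatic) stress σ_v:
loess: 1436 kg/m³ × 9.8 m/s² × 280 m = 3.940×10^6 Pa = 3.940 MPa
Pore pressure P_p = λ·σ_v = 0.4 × 3.940 MPa = 1.576 MPa
Effective stress σ' = σ_v − P_p = 3.940 − 1.576 = 2.3642 MPa = 23.333 atm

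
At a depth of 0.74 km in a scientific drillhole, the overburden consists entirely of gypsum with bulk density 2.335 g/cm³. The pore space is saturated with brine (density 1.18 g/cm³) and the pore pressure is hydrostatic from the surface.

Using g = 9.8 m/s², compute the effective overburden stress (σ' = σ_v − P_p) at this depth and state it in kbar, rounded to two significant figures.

0.084 kbar

Overburden (lithostatic) stress σ_v:
gypsum: 2335 kg/m³ × 9.8 m/s² × 740 m = 1.693×10^7 Pa = 16.93 MPa
Pore pressure P_p = 1180 kg/m³ × 9.8 m/s² × 740 m = 8.557×10^6 Pa = 8.557 MPa
Effective stress σ' = σ_v − P_p = 16.93 − 8.557 = 8.3761 MPa = 0.083761 kbar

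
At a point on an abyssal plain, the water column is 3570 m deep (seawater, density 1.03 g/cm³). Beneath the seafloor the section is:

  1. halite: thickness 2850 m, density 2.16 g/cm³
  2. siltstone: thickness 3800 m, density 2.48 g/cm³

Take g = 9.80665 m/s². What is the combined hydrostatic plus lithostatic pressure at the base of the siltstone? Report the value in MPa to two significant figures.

190 MPa

seawater: 1030 kg/m³ × 9.80665 m/s² × 3570 m = 3.606×10^7 Pa = 36.06 MPa
halite: 2160 kg/m³ × 9.80665 m/s² × 2850 m = 6.037×10^7 Pa = 60.37 MPa
siltstone: 2480 kg/m³ × 9.80665 m/s² × 3800 m = 9.242×10^7 Pa = 92.42 MPa
Total = 36.06 + 60.37 + 92.42 = 188.85 MPa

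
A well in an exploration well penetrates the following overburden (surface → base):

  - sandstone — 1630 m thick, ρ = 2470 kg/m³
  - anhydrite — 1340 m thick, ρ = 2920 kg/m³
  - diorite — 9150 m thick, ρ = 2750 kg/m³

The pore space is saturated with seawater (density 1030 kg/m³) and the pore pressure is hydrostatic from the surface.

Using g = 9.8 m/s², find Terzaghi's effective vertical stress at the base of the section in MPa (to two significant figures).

Overburden (lithostatic) stress σ_v:
sandstone: 2470 kg/m³ × 9.8 m/s² × 1630 m = 3.946×10^7 Pa = 39.46 MPa
anhydrite: 2920 kg/m³ × 9.8 m/s² × 1340 m = 3.835×10^7 Pa = 38.35 MPa
diorite: 2750 kg/m³ × 9.8 m/s² × 9150 m = 2.466×10^8 Pa = 246.6 MPa
Total = 39.46 + 38.35 + 246.6 = 324.39 MPa
Pore pressure P_p = 1030 kg/m³ × 9.8 m/s² × 12120 m = 1.223×10^8 Pa = 122.3 MPa
Effective stress σ' = σ_v − P_p = 324.4 − 122.3 = 202.05 MPa

200 MPa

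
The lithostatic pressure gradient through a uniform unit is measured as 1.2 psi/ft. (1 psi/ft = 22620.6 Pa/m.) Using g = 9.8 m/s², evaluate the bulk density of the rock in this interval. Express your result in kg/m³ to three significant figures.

ρ = (dP/dz)/g = 1.2 psi/ft / 9.8 m/s² = 27145 Pa/m / 9.8 m/s² = 2769.9 kg/m³

2770 kg/m³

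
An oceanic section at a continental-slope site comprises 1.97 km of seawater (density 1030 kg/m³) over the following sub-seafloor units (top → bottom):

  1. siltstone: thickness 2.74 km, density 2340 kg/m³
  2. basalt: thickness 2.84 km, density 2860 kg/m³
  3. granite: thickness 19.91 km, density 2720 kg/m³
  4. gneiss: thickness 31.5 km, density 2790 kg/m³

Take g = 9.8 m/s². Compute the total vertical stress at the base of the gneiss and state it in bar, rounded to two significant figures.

16000 bar

seawater: 1030 kg/m³ × 9.8 m/s² × 1970 m = 1.989×10^7 Pa = 198.9 bar
siltstone: 2340 kg/m³ × 9.8 m/s² × 2740 m = 6.283×10^7 Pa = 628.3 bar
basalt: 2860 kg/m³ × 9.8 m/s² × 2840 m = 7.960×10^7 Pa = 796.0 bar
granite: 2720 kg/m³ × 9.8 m/s² × 19910 m = 5.307×10^8 Pa = 5307 bar
gneiss: 2790 kg/m³ × 9.8 m/s² × 31500 m = 8.613×10^8 Pa = 8613 bar
Total = 198.9 + 628.3 + 796.0 + 5307 + 8613 = 15543 bar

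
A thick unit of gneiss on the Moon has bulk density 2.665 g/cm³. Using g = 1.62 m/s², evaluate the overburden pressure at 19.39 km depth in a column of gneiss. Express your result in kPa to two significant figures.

gneiss: 2665 kg/m³ × 1.62 m/s² × 19390 m = 8.371×10^7 Pa = 83712 kPa

84000 kPa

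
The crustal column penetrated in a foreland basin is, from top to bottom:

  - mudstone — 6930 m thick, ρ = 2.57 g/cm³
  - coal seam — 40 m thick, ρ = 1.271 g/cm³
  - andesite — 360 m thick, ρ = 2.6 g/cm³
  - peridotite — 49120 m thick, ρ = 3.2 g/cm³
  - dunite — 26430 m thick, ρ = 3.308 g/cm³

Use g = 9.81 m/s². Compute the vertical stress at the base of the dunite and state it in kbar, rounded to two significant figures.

mudstone: 2570 kg/m³ × 9.81 m/s² × 6930 m = 1.747×10^8 Pa = 1.747 kbar
coal seam: 1271 kg/m³ × 9.81 m/s² × 40 m = 4.987×10^5 Pa = 4.987×10^-3 kbar
andesite: 2600 kg/m³ × 9.81 m/s² × 360 m = 9.182×10^6 Pa = 0.09182 kbar
peridotite: 3200 kg/m³ × 9.81 m/s² × 49120 m = 1.542×10^9 Pa = 15.42 kbar
dunite: 3308 kg/m³ × 9.81 m/s² × 26430 m = 8.577×10^8 Pa = 8.577 kbar
Total = 1.747 + 4.987×10^-3 + 0.09182 + 15.42 + 8.577 = 25.841 kbar

26 kbar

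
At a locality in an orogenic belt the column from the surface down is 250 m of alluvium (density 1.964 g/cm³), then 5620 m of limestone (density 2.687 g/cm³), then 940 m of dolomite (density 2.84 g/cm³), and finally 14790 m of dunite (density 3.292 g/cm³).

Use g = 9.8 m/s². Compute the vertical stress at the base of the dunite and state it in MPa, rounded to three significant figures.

656 MPa

alluvium: 1964 kg/m³ × 9.8 m/s² × 250 m = 4.812×10^6 Pa = 4.812 MPa
limestone: 2687 kg/m³ × 9.8 m/s² × 5620 m = 1.480×10^8 Pa = 148.0 MPa
dolomite: 2840 kg/m³ × 9.8 m/s² × 940 m = 2.616×10^7 Pa = 26.16 MPa
dunite: 3292 kg/m³ × 9.8 m/s² × 14790 m = 4.771×10^8 Pa = 477.1 MPa
Total = 4.812 + 148.0 + 26.16 + 477.1 = 656.11 MPa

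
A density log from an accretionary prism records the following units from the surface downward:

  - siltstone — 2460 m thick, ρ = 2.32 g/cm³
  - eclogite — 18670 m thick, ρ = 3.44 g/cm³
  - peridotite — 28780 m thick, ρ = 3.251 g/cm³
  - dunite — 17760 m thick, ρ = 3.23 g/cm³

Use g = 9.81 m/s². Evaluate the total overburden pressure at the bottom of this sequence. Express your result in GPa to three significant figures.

siltstone: 2320 kg/m³ × 9.81 m/s² × 2460 m = 5.599×10^7 Pa = 0.05599 GPa
eclogite: 3440 kg/m³ × 9.81 m/s² × 18670 m = 6.300×10^8 Pa = 0.6300 GPa
peridotite: 3251 kg/m³ × 9.81 m/s² × 28780 m = 9.179×10^8 Pa = 0.9179 GPa
dunite: 3230 kg/m³ × 9.81 m/s² × 17760 m = 5.627×10^8 Pa = 0.5627 GPa
Total = 0.05599 + 0.6300 + 0.9179 + 0.5627 = 2.1666 GPa

2.17 GPa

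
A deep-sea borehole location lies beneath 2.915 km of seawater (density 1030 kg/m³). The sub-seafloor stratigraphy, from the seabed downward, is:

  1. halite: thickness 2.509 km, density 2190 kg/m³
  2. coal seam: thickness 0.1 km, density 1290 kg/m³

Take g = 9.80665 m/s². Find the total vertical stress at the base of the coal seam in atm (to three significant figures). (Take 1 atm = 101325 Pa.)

seawater: 1030 kg/m³ × 9.80665 m/s² × 2915 m = 2.944×10^7 Pa = 290.6 atm
halite: 2190 kg/m³ × 9.80665 m/s² × 2509 m = 5.388×10^7 Pa = 531.8 atm
coal seam: 1290 kg/m³ × 9.80665 m/s² × 100 m = 1.265×10^6 Pa = 12.49 atm
Total = 290.6 + 531.8 + 12.49 = 834.88 atm

835 atm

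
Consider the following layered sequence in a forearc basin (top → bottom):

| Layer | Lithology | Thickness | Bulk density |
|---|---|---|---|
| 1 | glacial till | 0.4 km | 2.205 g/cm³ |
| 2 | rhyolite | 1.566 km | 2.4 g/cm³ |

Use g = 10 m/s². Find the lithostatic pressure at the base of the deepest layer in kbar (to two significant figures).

glacial till: 2205 kg/m³ × 10 m/s² × 400 m = 8.820×10^6 Pa = 0.08820 kbar
rhyolite: 2400 kg/m³ × 10 m/s² × 1566 m = 3.758×10^7 Pa = 0.3758 kbar
Total = 0.08820 + 0.3758 = 0.46404 kbar

0.46 kbar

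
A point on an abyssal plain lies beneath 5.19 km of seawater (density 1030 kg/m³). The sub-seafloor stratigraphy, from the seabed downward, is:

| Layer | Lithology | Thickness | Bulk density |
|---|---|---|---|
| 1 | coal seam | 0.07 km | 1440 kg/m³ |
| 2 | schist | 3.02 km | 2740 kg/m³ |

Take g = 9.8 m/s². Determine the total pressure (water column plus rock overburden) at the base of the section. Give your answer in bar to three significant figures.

1340 bar

seawater: 1030 kg/m³ × 9.8 m/s² × 5190 m = 5.239×10^7 Pa = 523.9 bar
coal seam: 1440 kg/m³ × 9.8 m/s² × 70 m = 9.878×10^5 Pa = 9.878 bar
schist: 2740 kg/m³ × 9.8 m/s² × 3020 m = 8.109×10^7 Pa = 810.9 bar
Total = 523.9 + 9.878 + 810.9 = 1344.7 bar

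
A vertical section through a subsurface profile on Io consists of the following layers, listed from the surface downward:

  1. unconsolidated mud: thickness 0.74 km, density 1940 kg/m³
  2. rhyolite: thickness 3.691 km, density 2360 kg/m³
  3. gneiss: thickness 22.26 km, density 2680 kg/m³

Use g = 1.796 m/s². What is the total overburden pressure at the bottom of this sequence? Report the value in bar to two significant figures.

1300 bar

unconsolidated mud: 1940 kg/m³ × 1.796 m/s² × 740 m = 2.578×10^6 Pa = 25.78 bar
rhyolite: 2360 kg/m³ × 1.796 m/s² × 3691 m = 1.564×10^7 Pa = 156.4 bar
gneiss: 2680 kg/m³ × 1.796 m/s² × 22260 m = 1.071×10^8 Pa = 1071 bar
Total = 25.78 + 156.4 + 1071 = 1253.7 bar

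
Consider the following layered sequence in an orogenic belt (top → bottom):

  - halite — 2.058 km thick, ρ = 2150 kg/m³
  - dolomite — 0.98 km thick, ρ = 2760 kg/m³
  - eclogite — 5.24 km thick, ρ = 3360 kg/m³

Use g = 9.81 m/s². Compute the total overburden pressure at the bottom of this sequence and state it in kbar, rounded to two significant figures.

halite: 2150 kg/m³ × 9.81 m/s² × 2058 m = 4.341×10^7 Pa = 0.4341 kbar
dolomite: 2760 kg/m³ × 9.81 m/s² × 980 m = 2.653×10^7 Pa = 0.2653 kbar
eclogite: 3360 kg/m³ × 9.81 m/s² × 5240 m = 1.727×10^8 Pa = 1.727 kbar
Total = 0.4341 + 0.2653 + 1.727 = 2.4266 kbar

2.4 kbar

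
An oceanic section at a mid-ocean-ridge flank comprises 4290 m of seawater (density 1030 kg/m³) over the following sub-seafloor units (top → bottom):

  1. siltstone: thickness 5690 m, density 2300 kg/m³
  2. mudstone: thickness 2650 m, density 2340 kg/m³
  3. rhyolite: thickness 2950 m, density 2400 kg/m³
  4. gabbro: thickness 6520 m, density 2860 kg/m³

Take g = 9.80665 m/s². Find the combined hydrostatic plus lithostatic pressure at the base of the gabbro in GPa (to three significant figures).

0.485 GPa

seawater: 1030 kg/m³ × 9.80665 m/s² × 4290 m = 4.333×10^7 Pa = 0.04333 GPa
siltstone: 2300 kg/m³ × 9.80665 m/s² × 5690 m = 1.283×10^8 Pa = 0.1283 GPa
mudstone: 2340 kg/m³ × 9.80665 m/s² × 2650 m = 6.081×10^7 Pa = 0.06081 GPa
rhyolite: 2400 kg/m³ × 9.80665 m/s² × 2950 m = 6.943×10^7 Pa = 0.06943 GPa
gabbro: 2860 kg/m³ × 9.80665 m/s² × 6520 m = 1.829×10^8 Pa = 0.1829 GPa
Total = 0.04333 + 0.1283 + 0.06081 + 0.06943 + 0.1829 = 0.48478 GPa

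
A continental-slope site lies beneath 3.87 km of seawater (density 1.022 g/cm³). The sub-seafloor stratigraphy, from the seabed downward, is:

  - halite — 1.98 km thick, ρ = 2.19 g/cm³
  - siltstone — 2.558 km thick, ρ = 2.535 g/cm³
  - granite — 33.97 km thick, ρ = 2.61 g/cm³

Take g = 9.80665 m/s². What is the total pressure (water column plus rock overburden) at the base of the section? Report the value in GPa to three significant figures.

seawater: 1022 kg/m³ × 9.80665 m/s² × 3870 m = 3.879×10^7 Pa = 0.03879 GPa
halite: 2190 kg/m³ × 9.80665 m/s² × 1980 m = 4.252×10^7 Pa = 0.04252 GPa
siltstone: 2535 kg/m³ × 9.80665 m/s² × 2558 m = 6.359×10^7 Pa = 0.06359 GPa
granite: 2610 kg/m³ × 9.80665 m/s² × 33970 m = 8.695×10^8 Pa = 0.8695 GPa
Total = 0.03879 + 0.04252 + 0.06359 + 0.8695 = 1.0144 GPa

1.01 GPa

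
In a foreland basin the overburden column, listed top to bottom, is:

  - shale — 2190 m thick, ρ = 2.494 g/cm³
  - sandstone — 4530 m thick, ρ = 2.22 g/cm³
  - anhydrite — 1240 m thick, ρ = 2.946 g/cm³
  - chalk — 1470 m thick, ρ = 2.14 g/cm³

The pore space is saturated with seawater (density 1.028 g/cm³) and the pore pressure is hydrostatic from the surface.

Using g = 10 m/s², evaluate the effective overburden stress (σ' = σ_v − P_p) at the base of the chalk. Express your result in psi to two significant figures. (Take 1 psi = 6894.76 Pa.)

18000 psi

Overburden (lithostatic) stress σ_v:
shale: 2494 kg/m³ × 10 m/s² × 2190 m = 5.462×10^7 Pa = 54.62 MPa
sandstone: 2220 kg/m³ × 10 m/s² × 4530 m = 1.006×10^8 Pa = 100.6 MPa
anhydrite: 2946 kg/m³ × 10 m/s² × 1240 m = 3.653×10^7 Pa = 36.53 MPa
chalk: 2140 kg/m³ × 10 m/s² × 1470 m = 3.146×10^7 Pa = 31.46 MPa
Total = 54.62 + 100.6 + 36.53 + 31.46 = 223.17 MPa
Pore pressure P_p = 1028 kg/m³ × 10 m/s² × 9430 m = 9.694×10^7 Pa = 96.94 MPa
Effective stress σ' = σ_v − P_p = 223.2 − 96.94 = 126.23 MPa = 18308 psi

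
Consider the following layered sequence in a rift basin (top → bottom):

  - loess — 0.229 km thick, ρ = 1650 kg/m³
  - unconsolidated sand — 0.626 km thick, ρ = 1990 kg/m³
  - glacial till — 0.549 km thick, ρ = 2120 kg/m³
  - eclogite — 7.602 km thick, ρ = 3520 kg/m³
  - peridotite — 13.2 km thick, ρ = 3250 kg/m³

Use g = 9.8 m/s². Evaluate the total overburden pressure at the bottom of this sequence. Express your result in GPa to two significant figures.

loess: 1650 kg/m³ × 9.8 m/s² × 229 m = 3.703×10^6 Pa = 3.703×10^-3 GPa
unconsolidated sand: 1990 kg/m³ × 9.8 m/s² × 626 m = 1.221×10^7 Pa = 0.01221 GPa
glacial till: 2120 kg/m³ × 9.8 m/s² × 549 m = 1.141×10^7 Pa = 0.01141 GPa
eclogite: 3520 kg/m³ × 9.8 m/s² × 7602 m = 2.622×10^8 Pa = 0.2622 GPa
peridotite: 3250 kg/m³ × 9.8 m/s² × 13200 m = 4.204×10^8 Pa = 0.4204 GPa
Total = 3.703×10^-3 + 0.01221 + 0.01141 + 0.2622 + 0.4204 = 0.70998 GPa

0.71 GPa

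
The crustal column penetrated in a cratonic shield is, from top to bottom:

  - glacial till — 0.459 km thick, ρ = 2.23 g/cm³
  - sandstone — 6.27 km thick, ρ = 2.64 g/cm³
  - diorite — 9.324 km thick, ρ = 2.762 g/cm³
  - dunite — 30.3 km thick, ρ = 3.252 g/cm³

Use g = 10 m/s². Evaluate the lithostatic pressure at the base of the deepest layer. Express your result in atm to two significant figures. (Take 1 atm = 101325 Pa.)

14000 atm

glacial till: 2230 kg/m³ × 10 m/s² × 459 m = 1.024×10^7 Pa = 101.0 atm
sandstone: 2640 kg/m³ × 10 m/s² × 6270 m = 1.655×10^8 Pa = 1634 atm
diorite: 2762 kg/m³ × 10 m/s² × 9324 m = 2.575×10^8 Pa = 2542 atm
dunite: 3252 kg/m³ × 10 m/s² × 30300 m = 9.854×10^8 Pa = 9725 atm
Total = 101.0 + 1634 + 2542 + 9725 = 14001 atm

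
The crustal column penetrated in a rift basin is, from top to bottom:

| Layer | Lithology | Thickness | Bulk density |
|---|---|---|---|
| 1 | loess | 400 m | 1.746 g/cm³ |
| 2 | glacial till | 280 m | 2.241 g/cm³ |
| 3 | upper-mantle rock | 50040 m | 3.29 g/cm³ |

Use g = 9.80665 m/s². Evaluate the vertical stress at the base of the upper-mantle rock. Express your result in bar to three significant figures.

loess: 1746 kg/m³ × 9.80665 m/s² × 400 m = 6.849×10^6 Pa = 68.49 bar
glacial till: 2241 kg/m³ × 9.80665 m/s² × 280 m = 6.153×10^6 Pa = 61.53 bar
upper-mantle rock: 3290 kg/m³ × 9.80665 m/s² × 50040 m = 1.614×10^9 Pa = 16145 bar
Total = 68.49 + 61.53 + 16145 = 16275 bar

16300 bar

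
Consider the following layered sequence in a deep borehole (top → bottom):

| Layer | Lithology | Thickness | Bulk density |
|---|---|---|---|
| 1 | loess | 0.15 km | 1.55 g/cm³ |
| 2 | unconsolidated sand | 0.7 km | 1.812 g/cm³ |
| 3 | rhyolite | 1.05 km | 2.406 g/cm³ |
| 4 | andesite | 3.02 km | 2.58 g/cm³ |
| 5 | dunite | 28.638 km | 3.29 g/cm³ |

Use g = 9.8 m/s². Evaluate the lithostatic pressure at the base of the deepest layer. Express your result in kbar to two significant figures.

loess: 1550 kg/m³ × 9.8 m/s² × 150 m = 2.279×10^6 Pa = 0.02279 kbar
unconsolidated sand: 1812 kg/m³ × 9.8 m/s² × 700 m = 1.243×10^7 Pa = 0.1243 kbar
rhyolite: 2406 kg/m³ × 9.8 m/s² × 1050 m = 2.476×10^7 Pa = 0.2476 kbar
andesite: 2580 kg/m³ × 9.8 m/s² × 3020 m = 7.636×10^7 Pa = 0.7636 kbar
dunite: 3290 kg/m³ × 9.8 m/s² × 28638 m = 9.233×10^8 Pa = 9.233 kbar
Total = 0.02279 + 0.1243 + 0.2476 + 0.7636 + 9.233 = 10.392 kbar

10 kbar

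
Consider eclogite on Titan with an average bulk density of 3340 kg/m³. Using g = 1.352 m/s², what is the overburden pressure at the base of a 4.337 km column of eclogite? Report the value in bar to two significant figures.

200 bar

eclogite: 3340 kg/m³ × 1.352 m/s² × 4337 m = 1.958×10^7 Pa = 195.8 bar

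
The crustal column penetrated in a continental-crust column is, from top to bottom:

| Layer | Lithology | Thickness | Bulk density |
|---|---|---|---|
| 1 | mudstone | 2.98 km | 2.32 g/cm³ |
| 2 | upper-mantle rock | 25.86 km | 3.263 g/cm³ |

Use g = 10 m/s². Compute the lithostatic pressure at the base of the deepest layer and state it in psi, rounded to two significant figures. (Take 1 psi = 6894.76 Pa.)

130000 psi

mudstone: 2320 kg/m³ × 10 m/s² × 2980 m = 6.914×10^7 Pa = 10027 psi
upper-mantle rock: 3263 kg/m³ × 10 m/s² × 25860 m = 8.438×10^8 Pa = 1.224×10^5 psi
Total = 10027 + 1.224×10^5 = 1.3241×10^5 psi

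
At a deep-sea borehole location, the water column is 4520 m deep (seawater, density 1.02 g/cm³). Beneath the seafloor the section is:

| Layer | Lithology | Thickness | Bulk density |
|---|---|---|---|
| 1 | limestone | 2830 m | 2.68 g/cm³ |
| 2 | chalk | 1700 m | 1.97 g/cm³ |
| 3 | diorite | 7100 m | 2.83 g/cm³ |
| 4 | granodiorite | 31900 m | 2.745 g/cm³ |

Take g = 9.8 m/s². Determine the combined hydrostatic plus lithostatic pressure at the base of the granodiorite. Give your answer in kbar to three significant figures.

seawater: 1020 kg/m³ × 9.8 m/s² × 4520 m = 4.518×10^7 Pa = 0.4518 kbar
limestone: 2680 kg/m³ × 9.8 m/s² × 2830 m = 7.433×10^7 Pa = 0.7433 kbar
chalk: 1970 kg/m³ × 9.8 m/s² × 1700 m = 3.282×10^7 Pa = 0.3282 kbar
diorite: 2830 kg/m³ × 9.8 m/s² × 7100 m = 1.969×10^8 Pa = 1.969 kbar
granodiorite: 2745 kg/m³ × 9.8 m/s² × 31900 m = 8.581×10^8 Pa = 8.581 kbar
Total = 0.4518 + 0.7433 + 0.3282 + 1.969 + 8.581 = 12.074 kbar

12.1 kbar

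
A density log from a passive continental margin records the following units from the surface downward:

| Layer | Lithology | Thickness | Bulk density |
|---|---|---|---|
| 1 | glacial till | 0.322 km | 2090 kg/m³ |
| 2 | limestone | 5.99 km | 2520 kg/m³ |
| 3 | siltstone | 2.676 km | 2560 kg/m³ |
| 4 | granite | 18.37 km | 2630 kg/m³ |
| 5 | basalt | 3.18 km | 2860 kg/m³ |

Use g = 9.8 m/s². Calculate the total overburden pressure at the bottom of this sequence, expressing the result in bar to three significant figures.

glacial till: 2090 kg/m³ × 9.8 m/s² × 322 m = 6.595×10^6 Pa = 65.95 bar
limestone: 2520 kg/m³ × 9.8 m/s² × 5990 m = 1.479×10^8 Pa = 1479 bar
siltstone: 2560 kg/m³ × 9.8 m/s² × 2676 m = 6.714×10^7 Pa = 671.4 bar
granite: 2630 kg/m³ × 9.8 m/s² × 18370 m = 4.735×10^8 Pa = 4735 bar
basalt: 2860 kg/m³ × 9.8 m/s² × 3180 m = 8.913×10^7 Pa = 891.3 bar
Total = 65.95 + 1479 + 671.4 + 4735 + 891.3 = 7842.6 bar

7840 bar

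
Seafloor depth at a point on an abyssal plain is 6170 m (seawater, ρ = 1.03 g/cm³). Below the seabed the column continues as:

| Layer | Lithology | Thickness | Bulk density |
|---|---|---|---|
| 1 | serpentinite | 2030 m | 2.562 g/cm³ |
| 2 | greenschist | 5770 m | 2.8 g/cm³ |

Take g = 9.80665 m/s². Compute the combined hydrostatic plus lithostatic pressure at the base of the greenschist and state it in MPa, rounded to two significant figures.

seawater: 1030 kg/m³ × 9.80665 m/s² × 6170 m = 6.232×10^7 Pa = 62.32 MPa
serpentinite: 2562 kg/m³ × 9.80665 m/s² × 2030 m = 5.100×10^7 Pa = 51.00 MPa
greenschist: 2800 kg/m³ × 9.80665 m/s² × 5770 m = 1.584×10^8 Pa = 158.4 MPa
Total = 62.32 + 51.00 + 158.4 = 271.76 MPa

270 MPa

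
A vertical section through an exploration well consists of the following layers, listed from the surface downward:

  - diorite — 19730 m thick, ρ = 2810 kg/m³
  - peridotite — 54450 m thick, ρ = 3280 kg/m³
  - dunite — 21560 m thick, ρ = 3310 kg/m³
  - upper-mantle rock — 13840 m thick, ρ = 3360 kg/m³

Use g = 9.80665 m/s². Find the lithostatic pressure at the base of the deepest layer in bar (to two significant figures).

diorite: 2810 kg/m³ × 9.80665 m/s² × 19730 m = 5.437×10^8 Pa = 5437 bar
peridotite: 3280 kg/m³ × 9.80665 m/s² × 54450 m = 1.751×10^9 Pa = 17514 bar
dunite: 3310 kg/m³ × 9.80665 m/s² × 21560 m = 6.998×10^8 Pa = 6998 bar
upper-mantle rock: 3360 kg/m³ × 9.80665 m/s² × 13840 m = 4.560×10^8 Pa = 4560 bar
Total = 5437 + 17514 + 6998 + 4560 = 34510 bar

35000 bar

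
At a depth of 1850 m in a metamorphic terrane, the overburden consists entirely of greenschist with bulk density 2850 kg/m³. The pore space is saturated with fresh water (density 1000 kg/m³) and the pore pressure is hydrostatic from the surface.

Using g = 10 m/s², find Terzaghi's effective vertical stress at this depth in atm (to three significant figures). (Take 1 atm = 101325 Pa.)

338 atm

Overburden (lithostatic) stress σ_v:
greenschist: 2850 kg/m³ × 10 m/s² × 1850 m = 5.272×10^7 Pa = 52.73 MPa
Pore pressure P_p = 1000 kg/m³ × 10 m/s² × 1850 m = 1.850×10^7 Pa = 18.50 MPa
Effective stress σ' = σ_v − P_p = 52.73 − 18.50 = 34.225 MPa = 337.77 atm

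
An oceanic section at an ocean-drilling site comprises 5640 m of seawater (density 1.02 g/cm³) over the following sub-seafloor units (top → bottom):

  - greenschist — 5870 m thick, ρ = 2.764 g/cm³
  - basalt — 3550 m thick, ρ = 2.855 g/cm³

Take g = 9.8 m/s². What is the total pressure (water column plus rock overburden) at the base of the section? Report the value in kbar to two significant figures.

seawater: 1020 kg/m³ × 9.8 m/s² × 5640 m = 5.638×10^7 Pa = 0.5638 kbar
greenschist: 2764 kg/m³ × 9.8 m/s² × 5870 m = 1.590×10^8 Pa = 1.590 kbar
basalt: 2855 kg/m³ × 9.8 m/s² × 3550 m = 9.933×10^7 Pa = 0.9933 kbar
Total = 0.5638 + 1.590 + 0.9933 = 3.1470 kbar

3.1 kbar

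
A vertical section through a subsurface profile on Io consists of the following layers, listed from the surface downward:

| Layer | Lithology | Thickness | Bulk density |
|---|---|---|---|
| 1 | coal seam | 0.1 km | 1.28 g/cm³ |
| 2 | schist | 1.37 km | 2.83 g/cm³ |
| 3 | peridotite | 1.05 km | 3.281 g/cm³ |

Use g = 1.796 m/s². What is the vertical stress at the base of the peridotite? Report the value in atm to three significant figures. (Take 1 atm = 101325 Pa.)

coal seam: 1280 kg/m³ × 1.796 m/s² × 100 m = 2.299×10^5 Pa = 2.269 atm
schist: 2830 kg/m³ × 1.796 m/s² × 1370 m = 6.963×10^6 Pa = 68.72 atm
peridotite: 3281 kg/m³ × 1.796 m/s² × 1050 m = 6.187×10^6 Pa = 61.06 atm
Total = 2.269 + 68.72 + 61.06 = 132.05 atm

132 atm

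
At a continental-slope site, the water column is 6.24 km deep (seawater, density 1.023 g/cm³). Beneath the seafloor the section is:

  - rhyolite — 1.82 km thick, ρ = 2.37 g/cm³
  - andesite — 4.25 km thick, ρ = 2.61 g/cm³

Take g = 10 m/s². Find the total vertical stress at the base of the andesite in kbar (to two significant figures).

2.2 kbar

seawater: 1023 kg/m³ × 10 m/s² × 6240 m = 6.384×10^7 Pa = 0.6384 kbar
rhyolite: 2370 kg/m³ × 10 m/s² × 1820 m = 4.313×10^7 Pa = 0.4313 kbar
andesite: 2610 kg/m³ × 10 m/s² × 4250 m = 1.109×10^8 Pa = 1.109 kbar
Total = 0.6384 + 0.4313 + 1.109 = 2.1789 kbar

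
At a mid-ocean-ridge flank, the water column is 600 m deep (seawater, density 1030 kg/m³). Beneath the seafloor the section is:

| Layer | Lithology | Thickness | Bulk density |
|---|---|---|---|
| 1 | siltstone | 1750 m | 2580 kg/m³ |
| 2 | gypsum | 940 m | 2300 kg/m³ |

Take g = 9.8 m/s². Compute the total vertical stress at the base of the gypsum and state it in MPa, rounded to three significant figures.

seawater: 1030 kg/m³ × 9.8 m/s² × 600 m = 6.056×10^6 Pa = 6.056 MPa
siltstone: 2580 kg/m³ × 9.8 m/s² × 1750 m = 4.425×10^7 Pa = 44.25 MPa
gypsum: 2300 kg/m³ × 9.8 m/s² × 940 m = 2.119×10^7 Pa = 21.19 MPa
Total = 6.056 + 44.25 + 21.19 = 71.491 MPa

71.5 MPa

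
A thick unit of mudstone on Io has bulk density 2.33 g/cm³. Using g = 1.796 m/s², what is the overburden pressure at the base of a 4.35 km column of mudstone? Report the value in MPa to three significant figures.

mudstone: 2330 kg/m³ × 1.796 m/s² × 4350 m = 1.820×10^7 Pa = 18.20 MPa

18.2 MPa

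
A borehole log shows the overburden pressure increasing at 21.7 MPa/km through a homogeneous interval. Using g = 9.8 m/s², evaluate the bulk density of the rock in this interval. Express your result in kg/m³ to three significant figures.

2210 kg/m³

ρ = (dP/dz)/g = 21.7 MPa/km / 9.8 m/s² = 21700 Pa/m / 9.8 m/s² = 2214.3 kg/m³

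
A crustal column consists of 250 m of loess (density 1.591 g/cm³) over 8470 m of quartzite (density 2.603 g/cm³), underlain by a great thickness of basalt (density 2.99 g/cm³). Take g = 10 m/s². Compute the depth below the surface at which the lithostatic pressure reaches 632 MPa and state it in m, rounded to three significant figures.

Pressure at base of upper layers: 1591×10×250 + 2603×10×8470 = 2.245×10^8 Pa = 224.5 MPa
Remaining pressure to be supplied by basalt: 6.320×10^8 − 2.245×10^8 = 4.075×10^8 Pa
Additional depth in basalt = 4.075×10^8 Pa / (2990 kg/m³ × 10 m/s²) = 13630 m
Total depth = 8720 m + 13630 m = 22350 m

22400 m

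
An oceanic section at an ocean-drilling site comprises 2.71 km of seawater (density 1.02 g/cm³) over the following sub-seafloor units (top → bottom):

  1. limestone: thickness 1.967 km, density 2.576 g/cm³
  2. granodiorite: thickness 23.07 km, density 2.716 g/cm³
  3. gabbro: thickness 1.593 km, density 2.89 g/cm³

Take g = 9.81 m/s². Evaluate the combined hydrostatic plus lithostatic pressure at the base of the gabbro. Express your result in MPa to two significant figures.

seawater: 1020 kg/m³ × 9.81 m/s² × 2710 m = 2.712×10^7 Pa = 27.12 MPa
limestone: 2576 kg/m³ × 9.81 m/s² × 1967 m = 4.971×10^7 Pa = 49.71 MPa
granodiorite: 2716 kg/m³ × 9.81 m/s² × 23070 m = 6.147×10^8 Pa = 614.7 MPa
gabbro: 2890 kg/m³ × 9.81 m/s² × 1593 m = 4.516×10^7 Pa = 45.16 MPa
Total = 27.12 + 49.71 + 614.7 + 45.16 = 736.66 MPa

740 MPa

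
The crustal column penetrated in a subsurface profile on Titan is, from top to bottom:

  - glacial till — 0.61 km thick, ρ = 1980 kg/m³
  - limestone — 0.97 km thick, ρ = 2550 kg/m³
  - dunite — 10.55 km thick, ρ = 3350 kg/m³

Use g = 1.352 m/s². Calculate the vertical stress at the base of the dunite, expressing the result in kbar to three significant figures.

0.528 kbar

glacial till: 1980 kg/m³ × 1.352 m/s² × 610 m = 1.633×10^6 Pa = 0.01633 kbar
limestone: 2550 kg/m³ × 1.352 m/s² × 970 m = 3.344×10^6 Pa = 0.03344 kbar
dunite: 3350 kg/m³ × 1.352 m/s² × 10550 m = 4.778×10^7 Pa = 0.4778 kbar
Total = 0.01633 + 0.03344 + 0.4778 = 0.52760 kbar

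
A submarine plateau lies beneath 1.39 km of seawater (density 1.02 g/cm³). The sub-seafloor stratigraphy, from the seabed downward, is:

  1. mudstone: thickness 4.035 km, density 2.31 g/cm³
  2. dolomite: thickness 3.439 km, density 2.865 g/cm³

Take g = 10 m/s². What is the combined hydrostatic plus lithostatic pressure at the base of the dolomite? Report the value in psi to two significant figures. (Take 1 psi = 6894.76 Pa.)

30000 psi

seawater: 1020 kg/m³ × 10 m/s² × 1390 m = 1.418×10^7 Pa = 2056 psi
mudstone: 2310 kg/m³ × 10 m/s² × 4035 m = 9.321×10^7 Pa = 13519 psi
dolomite: 2865 kg/m³ × 10 m/s² × 3439 m = 9.853×10^7 Pa = 14290 psi
Total = 2056 + 13519 + 14290 = 29865 psi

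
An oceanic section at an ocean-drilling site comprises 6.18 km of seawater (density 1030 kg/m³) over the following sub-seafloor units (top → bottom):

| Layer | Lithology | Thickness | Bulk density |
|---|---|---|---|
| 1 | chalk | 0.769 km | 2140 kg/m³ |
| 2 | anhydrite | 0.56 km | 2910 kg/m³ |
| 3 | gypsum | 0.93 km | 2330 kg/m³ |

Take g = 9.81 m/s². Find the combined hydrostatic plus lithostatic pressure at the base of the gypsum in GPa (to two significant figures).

seawater: 1030 kg/m³ × 9.81 m/s² × 6180 m = 6.244×10^7 Pa = 0.06244 GPa
chalk: 2140 kg/m³ × 9.81 m/s² × 769 m = 1.614×10^7 Pa = 0.01614 GPa
anhydrite: 2910 kg/m³ × 9.81 m/s² × 560 m = 1.599×10^7 Pa = 0.01599 GPa
gypsum: 2330 kg/m³ × 9.81 m/s² × 930 m = 2.126×10^7 Pa = 0.02126 GPa
Total = 0.06244 + 0.01614 + 0.01599 + 0.02126 = 0.11583 GPa

0.12 GPa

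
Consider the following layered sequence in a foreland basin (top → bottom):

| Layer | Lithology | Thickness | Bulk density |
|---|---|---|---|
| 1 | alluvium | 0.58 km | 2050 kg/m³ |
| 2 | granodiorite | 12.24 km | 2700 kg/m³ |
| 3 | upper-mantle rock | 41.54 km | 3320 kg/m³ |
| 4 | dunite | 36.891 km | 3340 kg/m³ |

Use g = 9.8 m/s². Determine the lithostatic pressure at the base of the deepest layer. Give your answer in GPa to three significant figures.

2.89 GPa

alluvium: 2050 kg/m³ × 9.8 m/s² × 580 m = 1.165×10^7 Pa = 0.01165 GPa
granodiorite: 2700 kg/m³ × 9.8 m/s² × 12240 m = 3.239×10^8 Pa = 0.3239 GPa
upper-mantle rock: 3320 kg/m³ × 9.8 m/s² × 41540 m = 1.352×10^9 Pa = 1.352 GPa
dunite: 3340 kg/m³ × 9.8 m/s² × 36891 m = 1.208×10^9 Pa = 1.208 GPa
Total = 0.01165 + 0.3239 + 1.352 + 1.208 = 2.8946 GPa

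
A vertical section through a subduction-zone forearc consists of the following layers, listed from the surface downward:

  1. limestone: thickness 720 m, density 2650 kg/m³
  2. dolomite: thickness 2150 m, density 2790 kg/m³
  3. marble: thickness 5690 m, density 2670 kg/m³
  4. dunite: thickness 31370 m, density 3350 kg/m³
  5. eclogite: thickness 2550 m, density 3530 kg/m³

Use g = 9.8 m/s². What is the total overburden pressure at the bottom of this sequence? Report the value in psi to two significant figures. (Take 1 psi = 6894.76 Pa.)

limestone: 2650 kg/m³ × 9.8 m/s² × 720 m = 1.870×10^7 Pa = 2712 psi
dolomite: 2790 kg/m³ × 9.8 m/s² × 2150 m = 5.879×10^7 Pa = 8526 psi
marble: 2670 kg/m³ × 9.8 m/s² × 5690 m = 1.489×10^8 Pa = 21594 psi
dunite: 3350 kg/m³ × 9.8 m/s² × 31370 m = 1.030×10^9 Pa = 1.494×10^5 psi
eclogite: 3530 kg/m³ × 9.8 m/s² × 2550 m = 8.821×10^7 Pa = 12794 psi
Total = 2712 + 8526 + 21594 + 1.494×10^5 + 12794 = 1.9500×10^5 psi

190000 psi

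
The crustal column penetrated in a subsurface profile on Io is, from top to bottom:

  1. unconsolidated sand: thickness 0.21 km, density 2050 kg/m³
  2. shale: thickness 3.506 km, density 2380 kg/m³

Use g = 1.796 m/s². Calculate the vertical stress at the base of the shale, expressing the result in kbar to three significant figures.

unconsolidated sand: 2050 kg/m³ × 1.796 m/s² × 210 m = 7.732×10^5 Pa = 7.732×10^-3 kbar
shale: 2380 kg/m³ × 1.796 m/s² × 3506 m = 1.499×10^7 Pa = 0.1499 kbar
Total = 7.732×10^-3 + 0.1499 = 0.15760 kbar

0.158 kbar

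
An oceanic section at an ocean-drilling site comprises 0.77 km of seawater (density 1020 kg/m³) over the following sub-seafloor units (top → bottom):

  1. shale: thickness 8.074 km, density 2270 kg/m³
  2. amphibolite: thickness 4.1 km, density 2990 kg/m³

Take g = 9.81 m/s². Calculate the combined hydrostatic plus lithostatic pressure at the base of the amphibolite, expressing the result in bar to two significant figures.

3100 bar

seawater: 1020 kg/m³ × 9.81 m/s² × 770 m = 7.705×10^6 Pa = 77.05 bar
shale: 2270 kg/m³ × 9.81 m/s² × 8074 m = 1.798×10^8 Pa = 1798 bar
amphibolite: 2990 kg/m³ × 9.81 m/s² × 4100 m = 1.203×10^8 Pa = 1203 bar
Total = 77.05 + 1798 + 1203 = 3077.6 bar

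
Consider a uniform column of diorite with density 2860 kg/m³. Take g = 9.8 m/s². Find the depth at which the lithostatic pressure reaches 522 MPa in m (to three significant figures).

h = P/(ρg) = 522 MPa / (2860 kg/m³ × 9.8 m/s²) = 5.220×10^8 Pa / 28028 Pa/m = 18624 m

18600 m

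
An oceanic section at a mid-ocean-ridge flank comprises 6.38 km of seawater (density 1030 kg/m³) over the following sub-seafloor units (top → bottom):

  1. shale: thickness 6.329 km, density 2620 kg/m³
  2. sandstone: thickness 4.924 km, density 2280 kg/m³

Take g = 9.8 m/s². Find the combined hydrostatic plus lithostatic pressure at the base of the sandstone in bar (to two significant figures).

3400 bar

seawater: 1030 kg/m³ × 9.8 m/s² × 6380 m = 6.440×10^7 Pa = 644.0 bar
shale: 2620 kg/m³ × 9.8 m/s² × 6329 m = 1.625×10^8 Pa = 1625 bar
sandstone: 2280 kg/m³ × 9.8 m/s² × 4924 m = 1.100×10^8 Pa = 1100 bar
Total = 644.0 + 1625 + 1100 = 3369.2 bar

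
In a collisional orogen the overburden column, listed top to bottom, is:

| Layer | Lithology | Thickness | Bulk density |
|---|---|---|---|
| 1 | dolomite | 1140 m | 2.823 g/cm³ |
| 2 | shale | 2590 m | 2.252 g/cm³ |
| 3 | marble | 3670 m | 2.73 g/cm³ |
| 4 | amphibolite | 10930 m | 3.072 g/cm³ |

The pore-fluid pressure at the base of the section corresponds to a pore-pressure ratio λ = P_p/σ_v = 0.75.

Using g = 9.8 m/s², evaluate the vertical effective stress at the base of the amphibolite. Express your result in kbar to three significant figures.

1.29 kbar

Overburden (lithostatic) stress σ_v:
dolomite: 2823 kg/m³ × 9.8 m/s² × 1140 m = 3.154×10^7 Pa = 31.54 MPa
shale: 2252 kg/m³ × 9.8 m/s² × 2590 m = 5.716×10^7 Pa = 57.16 MPa
marble: 2730 kg/m³ × 9.8 m/s² × 3670 m = 9.819×10^7 Pa = 98.19 MPa
amphibolite: 3072 kg/m³ × 9.8 m/s² × 10930 m = 3.291×10^8 Pa = 329.1 MPa
Total = 31.54 + 57.16 + 98.19 + 329.1 = 515.94 MPa
Pore pressure P_p = λ·σ_v = 0.75 × 515.9 MPa = 387.0 MPa
Effective stress σ' = σ_v − P_p = 515.9 − 387.0 = 128.99 MPa = 1.2899 kbar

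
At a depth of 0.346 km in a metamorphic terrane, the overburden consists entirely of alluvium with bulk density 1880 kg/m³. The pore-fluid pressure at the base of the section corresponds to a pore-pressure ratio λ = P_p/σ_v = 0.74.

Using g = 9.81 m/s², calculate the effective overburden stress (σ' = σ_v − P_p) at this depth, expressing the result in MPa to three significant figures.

1.66 MPa

Overburden (lithostatic) stress σ_v:
alluvium: 1880 kg/m³ × 9.81 m/s² × 346 m = 6.381×10^6 Pa = 6.381 MPa
Pore pressure P_p = λ·σ_v = 0.74 × 6.381 MPa = 4.722 MPa
Effective stress σ' = σ_v − P_p = 6.381 − 4.722 = 1.6591 MPa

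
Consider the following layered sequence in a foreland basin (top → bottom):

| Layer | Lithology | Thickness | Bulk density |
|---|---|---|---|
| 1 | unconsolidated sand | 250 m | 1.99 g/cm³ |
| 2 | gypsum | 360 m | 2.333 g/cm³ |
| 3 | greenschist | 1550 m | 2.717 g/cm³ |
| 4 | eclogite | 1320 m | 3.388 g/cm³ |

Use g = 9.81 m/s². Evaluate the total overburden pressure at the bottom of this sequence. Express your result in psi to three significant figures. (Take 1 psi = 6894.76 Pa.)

14300 psi

unconsolidated sand: 1990 kg/m³ × 9.81 m/s² × 250 m = 4.880×10^6 Pa = 707.9 psi
gypsum: 2333 kg/m³ × 9.81 m/s² × 360 m = 8.239×10^6 Pa = 1195 psi
greenschist: 2717 kg/m³ × 9.81 m/s² × 1550 m = 4.131×10^7 Pa = 5992 psi
eclogite: 3388 kg/m³ × 9.81 m/s² × 1320 m = 4.387×10^7 Pa = 6363 psi
Total = 707.9 + 1195 + 5992 + 6363 = 14258 psi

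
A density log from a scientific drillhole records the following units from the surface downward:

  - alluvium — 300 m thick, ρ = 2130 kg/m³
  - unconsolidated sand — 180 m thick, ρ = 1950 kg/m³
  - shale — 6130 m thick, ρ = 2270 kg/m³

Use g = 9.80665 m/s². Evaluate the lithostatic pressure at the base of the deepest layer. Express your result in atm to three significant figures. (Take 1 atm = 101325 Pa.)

1440 atm

alluvium: 2130 kg/m³ × 9.80665 m/s² × 300 m = 6.266×10^6 Pa = 61.85 atm
unconsolidated sand: 1950 kg/m³ × 9.80665 m/s² × 180 m = 3.442×10^6 Pa = 33.97 atm
shale: 2270 kg/m³ × 9.80665 m/s² × 6130 m = 1.365×10^8 Pa = 1347 atm
Total = 61.85 + 33.97 + 1347 = 1442.6 atm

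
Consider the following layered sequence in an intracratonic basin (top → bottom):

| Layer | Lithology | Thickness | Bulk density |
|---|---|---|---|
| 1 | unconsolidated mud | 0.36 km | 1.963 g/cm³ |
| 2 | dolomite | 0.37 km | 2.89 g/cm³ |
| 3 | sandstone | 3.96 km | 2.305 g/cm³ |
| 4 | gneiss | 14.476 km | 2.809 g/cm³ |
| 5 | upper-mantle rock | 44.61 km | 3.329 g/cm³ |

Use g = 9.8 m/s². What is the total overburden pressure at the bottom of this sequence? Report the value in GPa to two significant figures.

unconsolidated mud: 1963 kg/m³ × 9.8 m/s² × 360 m = 6.925×10^6 Pa = 6.925×10^-3 GPa
dolomite: 2890 kg/m³ × 9.8 m/s² × 370 m = 1.048×10^7 Pa = 0.01048 GPa
sandstone: 2305 kg/m³ × 9.8 m/s² × 3960 m = 8.945×10^7 Pa = 0.08945 GPa
gneiss: 2809 kg/m³ × 9.8 m/s² × 14476 m = 3.985×10^8 Pa = 0.3985 GPa
upper-mantle rock: 3329 kg/m³ × 9.8 m/s² × 44610 m = 1.455×10^9 Pa = 1.455 GPa
Total = 6.925×10^-3 + 0.01048 + 0.08945 + 0.3985 + 1.455 = 1.9607 GPa

2.0 GPa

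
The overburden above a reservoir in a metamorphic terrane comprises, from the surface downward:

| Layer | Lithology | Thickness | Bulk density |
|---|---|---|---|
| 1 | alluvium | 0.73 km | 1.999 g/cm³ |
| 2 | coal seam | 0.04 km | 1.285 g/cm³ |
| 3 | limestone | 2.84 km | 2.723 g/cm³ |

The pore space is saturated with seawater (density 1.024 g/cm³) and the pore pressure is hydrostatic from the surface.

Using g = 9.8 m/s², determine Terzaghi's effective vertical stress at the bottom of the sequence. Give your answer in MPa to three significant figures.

54.4 MPa

Overburden (lithostatic) stress σ_v:
alluvium: 1999 kg/m³ × 9.8 m/s² × 730 m = 1.430×10^7 Pa = 14.30 MPa
coal seam: 1285 kg/m³ × 9.8 m/s² × 40 m = 5.037×10^5 Pa = 0.5037 MPa
limestone: 2723 kg/m³ × 9.8 m/s² × 2840 m = 7.579×10^7 Pa = 75.79 MPa
Total = 14.30 + 0.5037 + 75.79 = 90.591 MPa
Pore pressure P_p = 1024 kg/m³ × 9.8 m/s² × 3610 m = 3.623×10^7 Pa = 36.23 MPa
Effective stress σ' = σ_v − P_p = 90.59 − 36.23 = 54.364 MPa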